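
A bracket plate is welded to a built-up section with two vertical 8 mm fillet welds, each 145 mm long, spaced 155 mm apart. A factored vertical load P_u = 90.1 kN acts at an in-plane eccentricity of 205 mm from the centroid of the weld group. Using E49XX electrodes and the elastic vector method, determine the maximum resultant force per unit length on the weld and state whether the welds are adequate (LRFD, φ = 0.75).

E49XX → F_EXX = 490 MPa.
Total weld length L_w = 290 mm. Treat welds as unit-width lines.
Polar moment about centroid: J = 2[d³/12 + d(b/2)²] = 2[145³/12 + 145×77.5²] = 2250000 mm³.
Direct shear f_v = P/L_w = 90.1×10³ / 290 = 310.7 N/mm (vertical).
Torsion M = P·e = 90.1×10³ × 205 = 18470000 N·mm.
Critical point at (x, y) = (77.5, 72.5) from centroid. f_tx = M·y/J = 595.2 N/mm; f_ty = M·x/J = 636.2 N/mm.
Resultant f_max = √[f_tx² + (f_v + f_ty)²] = √[595.2² + (310.7 + 636.2)²] = 1118 N/mm.
Capacity per unit length: φr_n = 0.75 × 0.6 × 490 × (0.707 × 8) = 1247 N/mm.
1118 ≤ 1247 → adequate.

f_max ≈ 1120 N/mm; adequate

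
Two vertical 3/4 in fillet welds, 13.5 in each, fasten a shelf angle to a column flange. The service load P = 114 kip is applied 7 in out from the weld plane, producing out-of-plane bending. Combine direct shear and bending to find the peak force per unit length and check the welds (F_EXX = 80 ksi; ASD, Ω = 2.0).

L_w = 2 × 13.5 = 27 in; section modulus (unit throat) S = 2 × L²/6 = 60.75 in².
Direct shear f_v = P/L_w = 114/27 = 4.222 kip/in.
Moment M = P × e = 114 × 7 = 798 kip·in; bending f_b = M/S = 13.14 kip/in.
f_max = √(f_v² + f_b²) = √(4.222² + 13.14²) = 13.8 kip/in.
r_n/Ω = (1/2.0) × 0.6 × 80 × (0.707 × 0.75) = 12.73 kip/in → NOT adequate.

f_max ≈ 13.8 kip/in; NOT adequate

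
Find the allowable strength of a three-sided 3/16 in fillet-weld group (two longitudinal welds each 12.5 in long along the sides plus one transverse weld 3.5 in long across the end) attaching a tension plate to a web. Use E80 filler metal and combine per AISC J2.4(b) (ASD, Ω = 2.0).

E80XX → F_EXX = 80 ksi.
t_e = 0.707 × 0.1875 = 0.1326 in.
R_nwl = 0.6 × 80 × 0.1326 × 25 = 159.1 kips (longitudinal, 2 welds).
R_nwt = 0.6 × 80 × 0.1326 × 3.5 = 22.27 kips (transverse, base value).
(i) R_nwl + R_nwt = 181.3 kips; (ii) 0.85 R_nwl + 1.5 R_nwt = 168.6 kips.
R_n = max = 181.3 kips [governs: (i)]; R_n/Ω = 90.67 kips.

R_n/Ω ≈ 90.7 kips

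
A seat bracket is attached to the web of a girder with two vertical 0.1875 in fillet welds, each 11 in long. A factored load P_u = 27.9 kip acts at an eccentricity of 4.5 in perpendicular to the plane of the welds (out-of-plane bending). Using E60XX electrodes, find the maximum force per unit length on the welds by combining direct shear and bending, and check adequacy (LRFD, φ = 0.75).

f_max ≈ 3.36 kip/in; adequate

E60XX → F_EXX = 60 ksi.
L_w = 2 × 11 = 22 in; section modulus (unit throat) S = 2 × L²/6 = 40.33 in².
Direct shear f_v = P/L_w = 27.9/22 = 1.268 kip/in.
Moment M = P × e = 27.9 × 4.5 = 125.55 kip·in; bending f_b = M/S = 3.113 kip/in.
f_max = √(f_v² + f_b²) = √(1.268² + 3.113²) = 3.361 kip/in.
φr_n = 0.75 × 0.6 × 60 × (0.707 × 0.1875) = 3.579 kip/in → adequate.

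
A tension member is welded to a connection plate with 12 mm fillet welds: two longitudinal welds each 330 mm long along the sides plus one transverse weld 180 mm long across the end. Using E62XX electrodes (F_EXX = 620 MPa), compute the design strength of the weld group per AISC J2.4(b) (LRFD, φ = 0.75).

φR_n ≈ 1990 kN

t_e = 0.707 × 12 = 8.484 mm.
R_nwl = 0.6 × 620 × 8.484 × 660 × 10⁻³ = 2083 kN (longitudinal, 2 welds).
R_nwt = 0.6 × 620 × 8.484 × 180 × 10⁻³ = 568.1 kN (transverse, base value).
(i) R_nwl + R_nwt = 2651 kN; (ii) 0.85 R_nwl + 1.5 R_nwt = 2623 kN.
R_n = max = 2651 kN [governs: (i)]; φR_n = 1988 kN.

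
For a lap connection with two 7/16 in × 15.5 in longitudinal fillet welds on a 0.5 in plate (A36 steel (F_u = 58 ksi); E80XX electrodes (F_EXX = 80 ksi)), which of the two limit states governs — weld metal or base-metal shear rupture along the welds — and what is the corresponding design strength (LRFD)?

t_e = 0.707 × 0.4375 = 0.3093 in; L = 31 in.
Weld metal: φR_n = 0.75 × 0.6 × 80 × 0.3093 × 31 = 345.2 kips.
Base metal (shear rupture): φR_n = 0.75 × 0.6 × 58 × 0.5 × 31 = 404.5 kips.
Governing: weld metal.

φR_n ≈ 345 kips (weld metal governs)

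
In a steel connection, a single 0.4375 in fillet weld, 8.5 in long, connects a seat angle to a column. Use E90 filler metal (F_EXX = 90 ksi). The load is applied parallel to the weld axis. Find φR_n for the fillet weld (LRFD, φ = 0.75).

Effective throat t_e = 0.707 × 0.4375 = 0.3093 in.
Total length L = 8.5 in; A_we = 0.3093 × 8.5 = 2.629 in².
F_nw = 0.6 F_EXX = 0.6 × 90 = 54 ksi.
φR_n = 0.75 × 54 × 2.629 = 106.5 kip.

φR_n ≈ 106 kip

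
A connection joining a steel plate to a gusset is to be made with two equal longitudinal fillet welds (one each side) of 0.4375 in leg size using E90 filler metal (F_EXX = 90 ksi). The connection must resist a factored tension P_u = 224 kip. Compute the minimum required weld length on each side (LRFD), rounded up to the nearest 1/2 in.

Throat t_e = 0.707 × 0.4375 = 0.3093 in.
φr_n = 0.75 × 0.6 × 90 × 0.3093 = 12.53 kip/in.
L_req = P_u / φr_n = 224 / 12.53 = 17.88 in total.
Per side: 17.88 / 2 = 8.941 in.
Round up → use L = 9 in on each side.

L = 9 in on each side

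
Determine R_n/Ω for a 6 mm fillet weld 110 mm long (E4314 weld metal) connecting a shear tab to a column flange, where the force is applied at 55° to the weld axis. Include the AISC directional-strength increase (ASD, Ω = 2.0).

R_n/Ω ≈ 82.5 kN

E43XX → F_EXX = 430 MPa.
t_e = 0.707 × 6 = 4.242 mm; A_we = 4.242 × 110 = 466.6 mm².
Directional factor: 1.0 + 0.5 sin^1.5(55°) = 1.371.
F_nw = 0.6 × 430 × 1.371 = 353.6 MPa.
R_n/Ω = (353.6 × 466.6) / 2.0 × 10⁻³ = 82.51 kN.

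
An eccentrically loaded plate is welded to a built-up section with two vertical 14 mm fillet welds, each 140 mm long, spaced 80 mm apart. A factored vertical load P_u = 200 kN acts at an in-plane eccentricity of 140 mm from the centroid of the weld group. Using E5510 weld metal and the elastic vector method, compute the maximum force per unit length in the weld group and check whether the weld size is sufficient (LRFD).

f_max ≈ 2910 N/mm; NOT adequate

E55XX → F_EXX = 550 MPa.
Total weld length L_w = 280 mm. Treat welds as unit-width lines.
Polar moment about centroid: J = 2[d³/12 + d(b/2)²] = 2[140³/12 + 140×40²] = 905300 mm³.
Direct shear f_v = P/L_w = 200×10³ / 280 = 714.3 N/mm (vertical).
Torsion M = P·e = 200×10³ × 140 = 28000000 N·mm.
Critical point at (x, y) = (40, 70) from centroid. f_tx = M·y/J = 2165 N/mm; f_ty = M·x/J = 1237 N/mm.
Resultant f_max = √[f_tx² + (f_v + f_ty)²] = √[2165² + (714.3 + 1237)²] = 2915 N/mm.
Capacity per unit length: φr_n = 0.75 × 0.6 × 550 × (0.707 × 14) = 2450 N/mm.
2915 > 2450 → NOT adequate.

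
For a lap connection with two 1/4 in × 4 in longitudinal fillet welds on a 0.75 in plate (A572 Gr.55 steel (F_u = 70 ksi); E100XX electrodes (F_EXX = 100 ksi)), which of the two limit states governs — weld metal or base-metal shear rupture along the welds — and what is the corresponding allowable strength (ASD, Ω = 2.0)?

R_n/Ω ≈ 42.4 kips (weld metal governs)

t_e = 0.707 × 0.25 = 0.1767 in; L = 8 in.
Weld metal: R_n/Ω = (1/2.0) × 0.6 × 100 × 0.1767 × 8 = 42.42 kips.
Base metal (shear rupture): R_n/Ω = (1/2.0) × 0.6 × 70 × 0.75 × 8 = 126 kips.
Governing: weld metal.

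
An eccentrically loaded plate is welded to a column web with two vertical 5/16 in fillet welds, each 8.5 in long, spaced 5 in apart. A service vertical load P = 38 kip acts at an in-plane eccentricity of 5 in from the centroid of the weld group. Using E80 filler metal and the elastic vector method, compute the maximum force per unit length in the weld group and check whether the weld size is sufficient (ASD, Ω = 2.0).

E80XX → F_EXX = 80 ksi.
Total weld length L_w = 17 in. Treat welds as unit-width lines.
Polar moment about centroid: J = 2[d³/12 + d(b/2)²] = 2[8.5³/12 + 8.5×2.5²] = 208.6 in³.
Direct shear f_v = P/L_w = 38 / 17 = 2.235 kip/in (vertical).
Torsion M = P·e = 38 × 5 = 190 kip·in.
Critical point at (x, y) = (2.5, 4.25) from centroid. f_tx = M·y/J = 3.871 kip/in; f_ty = M·x/J = 2.277 kip/in.
Resultant f_max = √[f_tx² + (f_v + f_ty)²] = √[3.871² + (2.235 + 2.277)²] = 5.945 kip/in.
Capacity per unit length: r_n/Ω = (1/2.0) × 0.6 × 80 × (0.707 × 0.3125) = 5.302 kip/in.
5.945 > 5.302 → NOT adequate.

f_max ≈ 5.95 kip/in; NOT adequate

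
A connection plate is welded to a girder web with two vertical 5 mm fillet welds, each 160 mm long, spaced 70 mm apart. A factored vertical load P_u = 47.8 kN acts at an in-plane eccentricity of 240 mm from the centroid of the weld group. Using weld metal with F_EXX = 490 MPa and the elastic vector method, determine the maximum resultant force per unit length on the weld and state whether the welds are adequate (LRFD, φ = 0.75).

f_max ≈ 1000 N/mm; NOT adequate

Total weld length L_w = 320 mm. Treat welds as unit-width lines.
Polar moment about centroid: J = 2[d³/12 + d(b/2)²] = 2[160³/12 + 160×35²] = 1075000 mm³.
Direct shear f_v = P/L_w = 47.8×10³ / 320 = 149.4 N/mm (vertical).
Torsion M = P·e = 47.8×10³ × 240 = 11472000 N·mm.
Critical point at (x, y) = (35, 80) from centroid. f_tx = M·y/J = 854 N/mm; f_ty = M·x/J = 373.6 N/mm.
Resultant f_max = √[f_tx² + (f_v + f_ty)²] = √[854² + (149.4 + 373.6)²] = 1001 N/mm.
Capacity per unit length: φr_n = 0.75 × 0.6 × 490 × (0.707 × 5) = 779.5 N/mm.
1001 > 779.5 → NOT adequate.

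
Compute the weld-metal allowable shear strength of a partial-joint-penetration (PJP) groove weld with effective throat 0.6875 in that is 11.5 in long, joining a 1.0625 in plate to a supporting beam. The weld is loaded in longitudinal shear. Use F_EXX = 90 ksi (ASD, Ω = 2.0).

R_n/Ω ≈ 213 kip

Effective throat (given) t_e = 0.6875 in.
A_we = 0.6875 × 11.5 = 7.906 in².
F_nw = 0.6 F_EXX = 54 ksi.
R_n/Ω = (54 × 7.906) / 2.0 = 213.5 kip.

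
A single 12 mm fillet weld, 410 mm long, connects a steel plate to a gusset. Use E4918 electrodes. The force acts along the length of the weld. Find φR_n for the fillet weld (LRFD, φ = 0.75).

E49XX → F_EXX = 490 MPa.
Effective throat t_e = 0.707 × 12 = 8.484 mm.
Total length L = 410 mm; A_we = 8.484 × 410 = 3478 mm².
F_nw = 0.6 F_EXX = 0.6 × 490 = 294 MPa.
φR_n = 0.75 × 294 × 3478 × 10⁻³ = 767 kN.

φR_n ≈ 767 kN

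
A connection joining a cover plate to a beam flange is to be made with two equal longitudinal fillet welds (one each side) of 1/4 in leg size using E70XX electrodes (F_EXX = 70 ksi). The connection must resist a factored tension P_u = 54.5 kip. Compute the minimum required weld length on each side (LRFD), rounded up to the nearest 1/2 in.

Throat t_e = 0.707 × 0.25 = 0.1767 in.
φr_n = 0.75 × 0.6 × 70 × 0.1767 = 5.568 kip/in.
L_req = P_u / φr_n = 54.5 / 5.568 = 9.789 in total.
Per side: 9.789 / 2 = 4.894 in.
Round up → use L = 5 in on each side.

L = 5 in on each side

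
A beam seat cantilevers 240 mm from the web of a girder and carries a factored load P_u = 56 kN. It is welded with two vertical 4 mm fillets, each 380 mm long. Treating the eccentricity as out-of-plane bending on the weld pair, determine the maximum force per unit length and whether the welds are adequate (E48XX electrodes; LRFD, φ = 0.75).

f_max ≈ 289 N/mm; adequate

E48XX → F_EXX = 480 MPa.
L_w = 2 × 380 = 760 mm; section modulus (unit throat) S = 2 × L²/6 = 48130 mm².
Direct shear f_v = P/L_w = 56×10³/760 = 73.68 N/mm.
Moment M = P × e = 56×10³ × 240 = 13440000 N·mm; bending f_b = M/S = 279.2 N/mm.
f_max = √(f_v² + f_b²) = √(73.68² + 279.2²) = 288.8 N/mm.
φr_n = 0.75 × 0.6 × 480 × (0.707 × 4) = 610.8 N/mm → adequate.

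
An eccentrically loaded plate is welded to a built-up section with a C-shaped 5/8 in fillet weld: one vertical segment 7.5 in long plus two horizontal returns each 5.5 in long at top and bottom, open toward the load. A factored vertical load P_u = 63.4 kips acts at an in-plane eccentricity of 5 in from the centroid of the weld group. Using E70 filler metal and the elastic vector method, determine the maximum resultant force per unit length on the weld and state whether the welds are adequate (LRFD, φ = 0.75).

f_max ≈ 9.56 kip/in; adequate

E70XX → F_EXX = 70 ksi.
Total weld length L_w = 18.5 in. Treat welds as unit-width lines.
Centroid: x̄ = 2×5.5×2.75 / 18.5 = 1.635 in from the vertical weld.
Polar moment about centroid: J = I_x + I_y = [7.5³/12 + 2×5.5×3.75²] + [7.5×1.635² + 2(5.5³/12 + 5.5×1.115²)] = 251.3 in³.
Direct shear f_v = P/L_w = 63.4 / 18.5 = 3.427 kip/in (vertical).
Torsion M = P·e = 63.4 × 5 = 317 kip·in.
Critical point at (x, y) = (3.865, 3.75) from centroid. f_tx = M·y/J = 4.73 kip/in; f_ty = M·x/J = 4.875 kip/in.
Resultant f_max = √[f_tx² + (f_v + f_ty)²] = √[4.73² + (3.427 + 4.875)²] = 9.555 kip/in.
Capacity per unit length: φr_n = 0.75 × 0.6 × 70 × (0.707 × 0.625) = 13.92 kip/in.
9.555 ≤ 13.92 → adequate.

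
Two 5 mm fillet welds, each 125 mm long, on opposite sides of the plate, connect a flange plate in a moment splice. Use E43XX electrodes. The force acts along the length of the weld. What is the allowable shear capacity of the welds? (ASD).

R_n/Ω ≈ 114 kN

E43XX → F_EXX = 430 MPa.
Effective throat t_e = 0.707 × 5 = 3.535 mm.
Total length L = 250 mm; A_we = 3.535 × 250 = 883.7 mm².
F_nw = 0.6 F_EXX = 0.6 × 430 = 258 MPa.
R_n = 258 × 883.7 × 10⁻³ = 228 kN; R_n/Ω = 228/2.0 = 114 kN.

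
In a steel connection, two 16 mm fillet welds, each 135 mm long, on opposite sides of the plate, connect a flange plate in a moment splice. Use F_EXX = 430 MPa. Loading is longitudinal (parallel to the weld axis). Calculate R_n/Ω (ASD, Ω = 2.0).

R_n/Ω ≈ 394 kN

Effective throat t_e = 0.707 × 16 = 11.31 mm.
Total length L = 270 mm; A_we = 11.31 × 270 = 3054 mm².
F_nw = 0.6 F_EXX = 0.6 × 430 = 258 MPa.
R_n = 258 × 3054 × 10⁻³ = 788 kN; R_n/Ω = 788/2.0 = 394 kN.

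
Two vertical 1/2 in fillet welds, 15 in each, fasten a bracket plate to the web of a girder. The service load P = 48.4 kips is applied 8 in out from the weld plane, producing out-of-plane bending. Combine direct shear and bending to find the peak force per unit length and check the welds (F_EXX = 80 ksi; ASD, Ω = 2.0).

f_max ≈ 5.41 kip/in; adequate

L_w = 2 × 15 = 30 in; section modulus (unit throat) S = 2 × L²/6 = 75 in².
Direct shear f_v = P/L_w = 48.4/30 = 1.613 kip/in.
Moment M = P × e = 48.4 × 8 = 387.2 kip·in; bending f_b = M/S = 5.163 kip/in.
f_max = √(f_v² + f_b²) = √(1.613² + 5.163²) = 5.409 kip/in.
r_n/Ω = (1/2.0) × 0.6 × 80 × (0.707 × 0.5) = 8.484 kip/in → adequate.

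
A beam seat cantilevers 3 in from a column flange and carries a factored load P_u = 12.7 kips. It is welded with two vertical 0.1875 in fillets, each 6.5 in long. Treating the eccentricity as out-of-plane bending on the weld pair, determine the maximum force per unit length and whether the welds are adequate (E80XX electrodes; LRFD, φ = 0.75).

f_max ≈ 2.88 kip/in; adequate

E80XX → F_EXX = 80 ksi.
L_w = 2 × 6.5 = 13 in; section modulus (unit throat) S = 2 × L²/6 = 14.08 in².
Direct shear f_v = P/L_w = 12.7/13 = 0.9769 kip/in.
Moment M = P × e = 12.7 × 3 = 38.1 kip·in; bending f_b = M/S = 2.705 kip/in.
f_max = √(f_v² + f_b²) = √(0.9769² + 2.705²) = 2.876 kip/in.
φr_n = 0.75 × 0.6 × 80 × (0.707 × 0.1875) = 4.772 kip/in → adequate.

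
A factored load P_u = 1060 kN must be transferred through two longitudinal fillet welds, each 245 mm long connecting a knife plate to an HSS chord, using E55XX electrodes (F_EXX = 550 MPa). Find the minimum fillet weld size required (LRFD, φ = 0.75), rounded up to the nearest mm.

Total weld length L = 490 mm.
Required throat t_e = P_u / (φ × 0.6 F_EXX × L) = 1060 / (0.75 × 0.6 × 550 × 490 × 10⁻³) = 8.74 mm.
Required leg w = t_e / 0.707 = 12.36 mm → use 13 mm.

w = 13 mm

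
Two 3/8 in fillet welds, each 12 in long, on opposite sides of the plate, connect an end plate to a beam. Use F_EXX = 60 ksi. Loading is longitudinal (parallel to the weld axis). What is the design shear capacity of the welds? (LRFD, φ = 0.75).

Effective throat t_e = 0.707 × 0.375 = 0.2651 in.
Total length L = 24 in; A_we = 0.2651 × 24 = 6.363 in².
F_nw = 0.6 F_EXX = 0.6 × 60 = 36 ksi.
φR_n = 0.75 × 36 × 6.363 = 171.8 kips.

φR_n ≈ 172 kips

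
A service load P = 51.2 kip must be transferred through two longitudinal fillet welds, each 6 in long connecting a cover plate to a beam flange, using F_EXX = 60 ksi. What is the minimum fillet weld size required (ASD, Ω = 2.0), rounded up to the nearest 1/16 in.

w = 3/8 in

Total weld length L = 12 in.
Required throat t_e = P × Ω / (0.6 F_EXX × L) = 51.2 × 2.0 / (0.6 × 60 × 12) = 0.237 in.
Required leg w = t_e / 0.707 = 0.3353 in → use 3/8 in.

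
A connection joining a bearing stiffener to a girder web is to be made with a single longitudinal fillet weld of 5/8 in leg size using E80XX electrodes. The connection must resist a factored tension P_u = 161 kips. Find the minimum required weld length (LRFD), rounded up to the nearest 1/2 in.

L = 10.5 in

E80XX → F_EXX = 80 ksi.
Throat t_e = 0.707 × 0.625 = 0.4419 in.
φr_n = 0.75 × 0.6 × 80 × 0.4419 = 15.91 kips/in.
L_req = P_u / φr_n = 161 / 15.91 = 10.12 in total.
Round up → use L = 10.5 in.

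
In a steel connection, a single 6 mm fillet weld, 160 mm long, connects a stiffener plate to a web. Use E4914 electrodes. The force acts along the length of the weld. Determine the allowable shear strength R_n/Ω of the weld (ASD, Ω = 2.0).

R_n/Ω ≈ 99.8 kN

E49XX → F_EXX = 490 MPa.
Effective throat t_e = 0.707 × 6 = 4.242 mm.
Total length L = 160 mm; A_we = 4.242 × 160 = 678.7 mm².
F_nw = 0.6 F_EXX = 0.6 × 490 = 294 MPa.
R_n = 294 × 678.7 × 10⁻³ = 199.5 kN; R_n/Ω = 199.5/2.0 = 99.77 kN.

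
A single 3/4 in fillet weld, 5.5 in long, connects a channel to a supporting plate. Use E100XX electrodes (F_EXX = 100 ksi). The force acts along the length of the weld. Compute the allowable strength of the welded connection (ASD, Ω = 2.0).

R_n/Ω ≈ 87.5 kips

Effective throat t_e = 0.707 × 0.75 = 0.5302 in.
Total length L = 5.5 in; A_we = 0.5302 × 5.5 = 2.916 in².
F_nw = 0.6 F_EXX = 0.6 × 100 = 60 ksi.
R_n = 60 × 2.916 = 175 kips; R_n/Ω = 175/2.0 = 87.49 kips.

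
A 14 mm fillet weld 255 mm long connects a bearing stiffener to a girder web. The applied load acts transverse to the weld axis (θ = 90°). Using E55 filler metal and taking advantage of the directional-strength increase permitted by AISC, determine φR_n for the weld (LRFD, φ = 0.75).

E55XX → F_EXX = 550 MPa.
t_e = 0.707 × 14 = 9.898 mm; A_we = 9.898 × 255 = 2524 mm².
Directional factor: 1.0 + 0.5 sin^1.5(90°) = 1.5.
F_nw = 0.6 × 550 × 1.5 = 495 MPa.
φR_n = 0.75 × 495 × 2524 × 10⁻³ = 937 kN.

φR_n ≈ 937 kN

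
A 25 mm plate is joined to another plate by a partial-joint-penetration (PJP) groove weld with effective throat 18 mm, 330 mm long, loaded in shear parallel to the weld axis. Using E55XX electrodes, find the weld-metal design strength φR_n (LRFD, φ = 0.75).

φR_n ≈ 1470 kN

E55XX → F_EXX = 550 MPa.
Effective throat (given) t_e = 18 mm.
A_we = 18 × 330 = 5940 mm².
F_nw = 0.6 F_EXX = 330 MPa.
φR_n = 0.75 × 330 × 5940 × 10⁻³ = 1470 kN.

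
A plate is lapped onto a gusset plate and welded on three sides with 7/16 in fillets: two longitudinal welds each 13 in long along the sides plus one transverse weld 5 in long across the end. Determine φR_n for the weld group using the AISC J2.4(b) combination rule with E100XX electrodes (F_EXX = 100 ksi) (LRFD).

φR_n ≈ 431 kips

t_e = 0.707 × 0.4375 = 0.3093 in.
R_nwl = 0.6 × 100 × 0.3093 × 26 = 482.5 kips (longitudinal, 2 welds).
R_nwt = 0.6 × 100 × 0.3093 × 5 = 92.79 kips (transverse, base value).
(i) R_nwl + R_nwt = 575.3 kips; (ii) 0.85 R_nwl + 1.5 R_nwt = 549.3 kips.
R_n = max = 575.3 kips [governs: (i)]; φR_n = 431.5 kips.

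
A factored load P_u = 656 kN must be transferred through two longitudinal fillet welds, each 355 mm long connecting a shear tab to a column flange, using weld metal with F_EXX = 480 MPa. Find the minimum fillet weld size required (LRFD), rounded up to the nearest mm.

Total weld length L = 710 mm.
Required throat t_e = P_u / (φ × 0.6 F_EXX × L) = 656 / (0.75 × 0.6 × 480 × 710 × 10⁻³) = 4.278 mm.
Required leg w = t_e / 0.707 = 6.05 mm → use 7 mm.

w = 7 mm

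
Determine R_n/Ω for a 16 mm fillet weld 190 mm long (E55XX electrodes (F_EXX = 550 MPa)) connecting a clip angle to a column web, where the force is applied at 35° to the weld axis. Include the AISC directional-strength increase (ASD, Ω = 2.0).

t_e = 0.707 × 16 = 11.31 mm; A_we = 11.31 × 190 = 2149 mm².
Directional factor: 1.0 + 0.5 sin^1.5(35°) = 1.217.
F_nw = 0.6 × 550 × 1.217 = 401.7 MPa.
R_n/Ω = (401.7 × 2149) / 2.0 × 10⁻³ = 431.7 kN.

R_n/Ω ≈ 432 kN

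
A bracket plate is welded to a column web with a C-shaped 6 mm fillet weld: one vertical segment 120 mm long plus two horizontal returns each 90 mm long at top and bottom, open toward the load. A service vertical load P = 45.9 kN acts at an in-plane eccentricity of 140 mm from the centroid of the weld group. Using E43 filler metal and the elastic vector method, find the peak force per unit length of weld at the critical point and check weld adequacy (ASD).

E43XX → F_EXX = 430 MPa.
Total weld length L_w = 300 mm. Treat welds as unit-width lines.
Centroid: x̄ = 2×90×45 / 300 = 27 mm from the vertical weld.
Polar moment about centroid: J = I_x + I_y = [120³/12 + 2×90×60²] + [120×27² + 2(90³/12 + 90×18²)] = 1059000 mm³.
Direct shear f_v = P/L_w = 45.9×10³ / 300 = 153 N/mm (vertical).
Torsion M = P·e = 45.9×10³ × 140 = 6426000 N·mm.
Critical point at (x, y) = (63, 60) from centroid. f_tx = M·y/J = 364 N/mm; f_ty = M·x/J = 382.2 N/mm.
Resultant f_max = √[f_tx² + (f_v + f_ty)²] = √[364² + (153 + 382.2)²] = 647.2 N/mm.
Capacity per unit length: r_n/Ω = (1/2.0) × 0.6 × 430 × (0.707 × 6) = 547.2 N/mm.
647.2 > 547.2 → NOT adequate.

f_max ≈ 647 N/mm; NOT adequate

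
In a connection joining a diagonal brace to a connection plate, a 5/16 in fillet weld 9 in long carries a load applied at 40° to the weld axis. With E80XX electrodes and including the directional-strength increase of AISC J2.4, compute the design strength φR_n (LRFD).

φR_n ≈ 90 kips

E80XX → F_EXX = 80 ksi.
t_e = 0.707 × 0.3125 = 0.2209 in; A_we = 0.2209 × 9 = 1.988 in².
Directional factor: 1.0 + 0.5 sin^1.5(40°) = 1.258.
F_nw = 0.6 × 80 × 1.258 = 60.37 ksi.
φR_n = 0.75 × 60.37 × 1.988 = 90.03 kips.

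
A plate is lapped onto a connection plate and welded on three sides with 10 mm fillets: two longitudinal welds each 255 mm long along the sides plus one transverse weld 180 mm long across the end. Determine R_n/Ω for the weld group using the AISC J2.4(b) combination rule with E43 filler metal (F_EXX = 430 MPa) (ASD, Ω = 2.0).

t_e = 0.707 × 10 = 7.07 mm.
R_nwl = 0.6 × 430 × 7.07 × 510 × 10⁻³ = 930.3 kN (longitudinal, 2 welds).
R_nwt = 0.6 × 430 × 7.07 × 180 × 10⁻³ = 328.3 kN (transverse, base value).
(i) R_nwl + R_nwt = 1259 kN; (ii) 0.85 R_nwl + 1.5 R_nwt = 1283 kN.
R_n = max = 1283 kN [governs: (ii)]; R_n/Ω = 641.6 kN.

R_n/Ω ≈ 642 kN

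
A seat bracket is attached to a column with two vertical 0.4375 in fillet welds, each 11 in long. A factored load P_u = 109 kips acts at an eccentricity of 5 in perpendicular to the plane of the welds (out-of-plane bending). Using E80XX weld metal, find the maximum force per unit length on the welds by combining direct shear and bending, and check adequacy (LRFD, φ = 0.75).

E80XX → F_EXX = 80 ksi.
L_w = 2 × 11 = 22 in; section modulus (unit throat) S = 2 × L²/6 = 40.33 in².
Direct shear f_v = P/L_w = 109/22 = 4.955 kip/in.
Moment M = P × e = 109 × 5 = 545 kip·in; bending f_b = M/S = 13.51 kip/in.
f_max = √(f_v² + f_b²) = √(4.955² + 13.51²) = 14.39 kip/in.
φr_n = 0.75 × 0.6 × 80 × (0.707 × 0.4375) = 11.14 kip/in → NOT adequate.

f_max ≈ 14.4 kip/in; NOT adequate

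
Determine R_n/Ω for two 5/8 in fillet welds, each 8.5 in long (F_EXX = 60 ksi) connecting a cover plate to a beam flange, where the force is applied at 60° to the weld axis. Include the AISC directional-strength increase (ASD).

R_n/Ω ≈ 190 kip

t_e = 0.707 × 0.625 = 0.4419 in; A_we = 0.4419 × 17 = 7.512 in².
Directional factor: 1.0 + 0.5 sin^1.5(60°) = 1.403.
F_nw = 0.6 × 60 × 1.403 = 50.51 ksi.
R_n/Ω = (50.51 × 7.512) / 2.0 = 189.7 kip.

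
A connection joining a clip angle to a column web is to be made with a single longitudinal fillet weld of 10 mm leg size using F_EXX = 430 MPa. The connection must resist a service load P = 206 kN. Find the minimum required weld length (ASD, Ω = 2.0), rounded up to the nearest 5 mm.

Throat t_e = 0.707 × 10 = 7.07 mm.
r_n/Ω = (0.6 × 430 × 7.07) / 2.0 = 912 N/mm = 0.912 kN/mm.
L_req = P / (r_n/Ω) = 206 / 0.912 = 225.9 mm total.
Round up → use L = 230 mm.

L = 230 mm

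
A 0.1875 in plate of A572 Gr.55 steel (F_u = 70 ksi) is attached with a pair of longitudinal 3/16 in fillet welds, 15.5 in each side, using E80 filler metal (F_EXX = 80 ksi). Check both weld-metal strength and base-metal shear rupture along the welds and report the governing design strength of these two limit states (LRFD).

t_e = 0.707 × 0.1875 = 0.1326 in; L = 31 in.
Weld metal: φR_n = 0.75 × 0.6 × 80 × 0.1326 × 31 = 147.9 kips.
Base metal (shear rupture): φR_n = 0.75 × 0.6 × 70 × 0.1875 × 31 = 183.1 kips.
Governing: weld metal.

φR_n ≈ 148 kips (weld metal governs)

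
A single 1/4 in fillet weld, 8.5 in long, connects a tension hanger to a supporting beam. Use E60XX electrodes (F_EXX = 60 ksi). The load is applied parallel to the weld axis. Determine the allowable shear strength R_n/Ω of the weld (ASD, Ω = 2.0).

Effective throat t_e = 0.707 × 0.25 = 0.1767 in.
Total length L = 8.5 in; A_we = 0.1767 × 8.5 = 1.502 in².
F_nw = 0.6 F_EXX = 0.6 × 60 = 36 ksi.
R_n = 36 × 1.502 = 54.09 kips; R_n/Ω = 54.09/2.0 = 27.04 kips.

R_n/Ω ≈ 27 kips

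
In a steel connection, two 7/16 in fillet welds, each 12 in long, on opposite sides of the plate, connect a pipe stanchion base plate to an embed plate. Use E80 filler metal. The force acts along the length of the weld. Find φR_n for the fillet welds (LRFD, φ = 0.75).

E80XX → F_EXX = 80 ksi.
Effective throat t_e = 0.707 × 0.4375 = 0.3093 in.
Total length L = 24 in; A_we = 0.3093 × 24 = 7.423 in².
F_nw = 0.6 F_EXX = 0.6 × 80 = 48 ksi.
φR_n = 0.75 × 48 × 7.423 = 267.2 kips.

φR_n ≈ 267 kips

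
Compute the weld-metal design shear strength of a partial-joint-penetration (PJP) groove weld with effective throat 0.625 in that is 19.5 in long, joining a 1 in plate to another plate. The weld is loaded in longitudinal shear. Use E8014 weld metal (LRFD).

E80XX → F_EXX = 80 ksi.
Effective throat (given) t_e = 0.625 in.
A_we = 0.625 × 19.5 = 12.19 in².
F_nw = 0.6 F_EXX = 48 ksi.
φR_n = 0.75 × 48 × 12.19 = 438.8 kips.

φR_n ≈ 439 kips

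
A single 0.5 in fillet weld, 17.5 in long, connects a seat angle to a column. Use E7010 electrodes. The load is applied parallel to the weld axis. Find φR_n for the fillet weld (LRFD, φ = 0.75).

E70XX → F_EXX = 70 ksi.
Effective throat t_e = 0.707 × 0.5 = 0.3535 in.
Total length L = 17.5 in; A_we = 0.3535 × 17.5 = 6.186 in².
F_nw = 0.6 F_EXX = 0.6 × 70 = 42 ksi.
φR_n = 0.75 × 42 × 6.186 = 194.9 kip.

φR_n ≈ 195 kip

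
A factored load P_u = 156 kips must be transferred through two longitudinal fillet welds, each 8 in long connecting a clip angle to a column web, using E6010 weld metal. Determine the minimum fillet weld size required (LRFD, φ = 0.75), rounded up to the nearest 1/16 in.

w = 9/16 in

E60XX → F_EXX = 60 ksi.
Total weld length L = 16 in.
Required throat t_e = P_u / (φ × 0.6 F_EXX × L) = 156 / (0.75 × 0.6 × 60 × 16) = 0.3611 in.
Required leg w = t_e / 0.707 = 0.5108 in → use 9/16 in.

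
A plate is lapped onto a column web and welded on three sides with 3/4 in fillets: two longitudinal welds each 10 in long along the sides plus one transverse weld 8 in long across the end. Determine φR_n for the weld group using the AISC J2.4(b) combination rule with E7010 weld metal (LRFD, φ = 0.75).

φR_n ≈ 484 kips

E70XX → F_EXX = 70 ksi.
t_e = 0.707 × 0.75 = 0.5302 in.
R_nwl = 0.6 × 70 × 0.5302 × 20 = 445.4 kips (longitudinal, 2 welds).
R_nwt = 0.6 × 70 × 0.5302 × 8 = 178.2 kips (transverse, base value).
(i) R_nwl + R_nwt = 623.6 kips; (ii) 0.85 R_nwl + 1.5 R_nwt = 645.8 kips.
R_n = max = 645.8 kips [governs: (ii)]; φR_n = 484.4 kips.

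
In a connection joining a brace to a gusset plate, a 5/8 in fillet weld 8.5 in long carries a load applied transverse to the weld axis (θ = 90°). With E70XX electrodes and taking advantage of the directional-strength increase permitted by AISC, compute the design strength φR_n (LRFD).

E70XX → F_EXX = 70 ksi.
t_e = 0.707 × 0.625 = 0.4419 in; A_we = 0.4419 × 8.5 = 3.756 in².
Directional factor: 1.0 + 0.5 sin^1.5(90°) = 1.5.
F_nw = 0.6 × 70 × 1.5 = 63 ksi.
φR_n = 0.75 × 63 × 3.756 = 177.5 kips.

φR_n ≈ 177 kips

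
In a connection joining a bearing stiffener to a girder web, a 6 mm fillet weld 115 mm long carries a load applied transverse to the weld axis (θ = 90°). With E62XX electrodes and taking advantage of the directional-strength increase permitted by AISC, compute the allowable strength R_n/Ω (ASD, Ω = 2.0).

E62XX → F_EXX = 620 MPa.
t_e = 0.707 × 6 = 4.242 mm; A_we = 4.242 × 115 = 487.8 mm².
Directional factor: 1.0 + 0.5 sin^1.5(90°) = 1.5.
F_nw = 0.6 × 620 × 1.5 = 558 MPa.
R_n/Ω = (558 × 487.8) / 2.0 × 10⁻³ = 136.1 kN.

R_n/Ω ≈ 136 kN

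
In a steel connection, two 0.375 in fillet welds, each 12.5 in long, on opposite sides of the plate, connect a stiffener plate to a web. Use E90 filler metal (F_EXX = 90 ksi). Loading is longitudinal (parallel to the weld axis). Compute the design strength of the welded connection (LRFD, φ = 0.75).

φR_n ≈ 268 kips

Effective throat t_e = 0.707 × 0.375 = 0.2651 in.
Total length L = 25 in; A_we = 0.2651 × 25 = 6.628 in².
F_nw = 0.6 F_EXX = 0.6 × 90 = 54 ksi.
φR_n = 0.75 × 54 × 6.628 = 268.4 kips.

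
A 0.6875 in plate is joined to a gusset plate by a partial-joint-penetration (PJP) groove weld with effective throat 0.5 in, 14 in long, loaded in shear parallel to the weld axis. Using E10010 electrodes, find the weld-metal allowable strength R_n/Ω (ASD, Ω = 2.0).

E100XX → F_EXX = 100 ksi.
Effective throat (given) t_e = 0.5 in.
A_we = 0.5 × 14 = 7 in².
F_nw = 0.6 F_EXX = 60 ksi.
R_n/Ω = (60 × 7) / 2.0 = 210 kip.

R_n/Ω ≈ 210 kip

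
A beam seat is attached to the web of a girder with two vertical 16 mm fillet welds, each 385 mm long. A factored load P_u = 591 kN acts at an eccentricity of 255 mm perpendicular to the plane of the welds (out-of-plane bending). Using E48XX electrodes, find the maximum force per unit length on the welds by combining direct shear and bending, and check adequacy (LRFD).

E48XX → F_EXX = 480 MPa.
L_w = 2 × 385 = 770 mm; section modulus (unit throat) S = 2 × L²/6 = 49410 mm².
Direct shear f_v = P/L_w = 591×10³/770 = 767.5 N/mm.
Moment M = P × e = 591×10³ × 255 = 150700000 N·mm; bending f_b = M/S = 3050 N/mm.
f_max = √(f_v² + f_b²) = √(767.5² + 3050²) = 3145 N/mm.
φr_n = 0.75 × 0.6 × 480 × (0.707 × 16) = 2443 N/mm → NOT adequate.

f_max ≈ 3150 N/mm; NOT adequate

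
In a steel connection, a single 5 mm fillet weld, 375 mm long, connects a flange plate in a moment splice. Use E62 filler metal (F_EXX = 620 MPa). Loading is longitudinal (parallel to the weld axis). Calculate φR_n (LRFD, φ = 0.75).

Effective throat t_e = 0.707 × 5 = 3.535 mm.
Total length L = 375 mm; A_we = 3.535 × 375 = 1326 mm².
F_nw = 0.6 F_EXX = 0.6 × 620 = 372 MPa.
φR_n = 0.75 × 372 × 1326 × 10⁻³ = 369.8 kN.

φR_n ≈ 370 kN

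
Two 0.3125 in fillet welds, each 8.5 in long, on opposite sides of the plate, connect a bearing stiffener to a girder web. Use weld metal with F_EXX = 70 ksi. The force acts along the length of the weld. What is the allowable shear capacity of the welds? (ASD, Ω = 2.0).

R_n/Ω ≈ 78.9 kips

Effective throat t_e = 0.707 × 0.3125 = 0.2209 in.
Total length L = 17 in; A_we = 0.2209 × 17 = 3.756 in².
F_nw = 0.6 F_EXX = 0.6 × 70 = 42 ksi.
R_n = 42 × 3.756 = 157.7 kips; R_n/Ω = 157.7/2.0 = 78.87 kips.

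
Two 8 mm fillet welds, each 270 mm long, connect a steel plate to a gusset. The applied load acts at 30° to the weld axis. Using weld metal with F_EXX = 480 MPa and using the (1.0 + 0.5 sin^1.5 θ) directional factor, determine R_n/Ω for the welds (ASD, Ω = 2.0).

R_n/Ω ≈ 518 kN

t_e = 0.707 × 8 = 5.656 mm; A_we = 5.656 × 540 = 3054 mm².
Directional factor: 1.0 + 0.5 sin^1.5(30°) = 1.177.
F_nw = 0.6 × 480 × 1.177 = 338.9 MPa.
R_n/Ω = (338.9 × 3054) / 2.0 × 10⁻³ = 517.6 kN.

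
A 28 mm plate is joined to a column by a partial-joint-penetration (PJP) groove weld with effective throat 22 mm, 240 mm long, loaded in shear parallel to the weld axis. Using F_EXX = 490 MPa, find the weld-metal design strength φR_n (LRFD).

Effective throat (given) t_e = 22 mm.
A_we = 22 × 240 = 5280 mm².
F_nw = 0.6 F_EXX = 294 MPa.
φR_n = 0.75 × 294 × 5280 × 10⁻³ = 1164 kN.

φR_n ≈ 1160 kN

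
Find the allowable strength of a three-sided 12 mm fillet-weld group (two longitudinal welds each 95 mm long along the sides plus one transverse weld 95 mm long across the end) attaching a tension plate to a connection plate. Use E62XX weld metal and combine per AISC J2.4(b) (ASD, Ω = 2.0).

R_n/Ω ≈ 480 kN

E62XX → F_EXX = 620 MPa.
t_e = 0.707 × 12 = 8.484 mm.
R_nwl = 0.6 × 620 × 8.484 × 190 × 10⁻³ = 599.6 kN (longitudinal, 2 welds).
R_nwt = 0.6 × 620 × 8.484 × 95 × 10⁻³ = 299.8 kN (transverse, base value).
(i) R_nwl + R_nwt = 899.5 kN; (ii) 0.85 R_nwl + 1.5 R_nwt = 959.4 kN.
R_n = max = 959.4 kN [governs: (ii)]; R_n/Ω = 479.7 kN.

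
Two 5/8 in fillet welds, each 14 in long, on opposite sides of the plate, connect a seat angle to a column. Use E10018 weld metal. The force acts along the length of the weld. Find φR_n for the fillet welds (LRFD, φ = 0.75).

E100XX → F_EXX = 100 ksi.
Effective throat t_e = 0.707 × 0.625 = 0.4419 in.
Total length L = 28 in; A_we = 0.4419 × 28 = 12.37 in².
F_nw = 0.6 F_EXX = 0.6 × 100 = 60 ksi.
φR_n = 0.75 × 60 × 12.37 = 556.8 kip.

φR_n ≈ 557 kip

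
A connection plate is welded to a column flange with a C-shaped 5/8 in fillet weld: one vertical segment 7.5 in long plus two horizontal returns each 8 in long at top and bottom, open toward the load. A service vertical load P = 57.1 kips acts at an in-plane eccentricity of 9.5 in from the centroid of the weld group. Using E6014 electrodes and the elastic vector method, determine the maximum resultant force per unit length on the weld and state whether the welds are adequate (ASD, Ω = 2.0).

f_max ≈ 10.3 kip/in; NOT adequate

E60XX → F_EXX = 60 ksi.
Total weld length L_w = 23.5 in. Treat welds as unit-width lines.
Centroid: x̄ = 2×8×4 / 23.5 = 2.723 in from the vertical weld.
Polar moment about centroid: J = I_x + I_y = [7.5³/12 + 2×8×3.75²] + [7.5×2.723² + 2(8³/12 + 8×1.277²)] = 427.2 in³.
Direct shear f_v = P/L_w = 57.1 / 23.5 = 2.43 kip/in (vertical).
Torsion M = P·e = 57.1 × 9.5 = 542.45 kip·in.
Critical point at (x, y) = (5.277, 3.75) from centroid. f_tx = M·y/J = 4.762 kip/in; f_ty = M·x/J = 6.7 kip/in.
Resultant f_max = √[f_tx² + (f_v + f_ty)²] = √[4.762² + (2.43 + 6.7)²] = 10.3 kip/in.
Capacity per unit length: r_n/Ω = (1/2.0) × 0.6 × 60 × (0.707 × 0.625) = 7.954 kip/in.
10.3 > 7.954 → NOT adequate.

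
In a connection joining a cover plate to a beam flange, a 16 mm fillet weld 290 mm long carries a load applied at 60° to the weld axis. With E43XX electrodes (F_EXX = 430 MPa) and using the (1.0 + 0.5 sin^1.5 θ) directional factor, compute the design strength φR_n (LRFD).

t_e = 0.707 × 16 = 11.31 mm; A_we = 11.31 × 290 = 3280 mm².
Directional factor: 1.0 + 0.5 sin^1.5(60°) = 1.403.
F_nw = 0.6 × 430 × 1.403 = 362 MPa.
φR_n = 0.75 × 362 × 3280 × 10⁻³ = 890.6 kN.

φR_n ≈ 891 kN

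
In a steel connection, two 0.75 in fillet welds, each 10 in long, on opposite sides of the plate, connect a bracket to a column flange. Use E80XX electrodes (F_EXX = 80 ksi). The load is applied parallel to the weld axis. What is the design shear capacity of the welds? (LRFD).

Effective throat t_e = 0.707 × 0.75 = 0.5302 in.
Total length L = 20 in; A_we = 0.5302 × 20 = 10.61 in².
F_nw = 0.6 F_EXX = 0.6 × 80 = 48 ksi.
φR_n = 0.75 × 48 × 10.61 = 381.8 kip.

φR_n ≈ 382 kip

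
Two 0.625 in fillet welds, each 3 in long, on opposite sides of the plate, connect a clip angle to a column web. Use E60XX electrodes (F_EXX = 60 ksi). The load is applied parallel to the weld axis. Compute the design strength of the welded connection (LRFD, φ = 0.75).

φR_n ≈ 71.6 kips

Effective throat t_e = 0.707 × 0.625 = 0.4419 in.
Total length L = 6 in; A_we = 0.4419 × 6 = 2.651 in².
F_nw = 0.6 F_EXX = 0.6 × 60 = 36 ksi.
φR_n = 0.75 × 36 × 2.651 = 71.58 kips.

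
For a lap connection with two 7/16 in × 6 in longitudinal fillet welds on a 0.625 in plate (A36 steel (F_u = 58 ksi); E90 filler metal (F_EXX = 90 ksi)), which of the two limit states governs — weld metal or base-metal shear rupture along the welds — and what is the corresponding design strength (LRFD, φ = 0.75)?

t_e = 0.707 × 0.4375 = 0.3093 in; L = 12 in.
Weld metal: φR_n = 0.75 × 0.6 × 90 × 0.3093 × 12 = 150.3 kips.
Base metal (shear rupture): φR_n = 0.75 × 0.6 × 58 × 0.625 × 12 = 195.8 kips.
Governing: weld metal.

φR_n ≈ 150 kips (weld metal governs)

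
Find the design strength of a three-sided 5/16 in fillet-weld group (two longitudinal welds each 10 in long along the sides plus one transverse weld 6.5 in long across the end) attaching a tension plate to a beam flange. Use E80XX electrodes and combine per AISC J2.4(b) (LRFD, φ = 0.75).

φR_n ≈ 213 kips

E80XX → F_EXX = 80 ksi.
t_e = 0.707 × 0.3125 = 0.2209 in.
R_nwl = 0.6 × 80 × 0.2209 × 20 = 212.1 kips (longitudinal, 2 welds).
R_nwt = 0.6 × 80 × 0.2209 × 6.5 = 68.93 kips (transverse, base value).
(i) R_nwl + R_nwt = 281 kips; (ii) 0.85 R_nwl + 1.5 R_nwt = 283.7 kips.
R_n = max = 283.7 kips [governs: (ii)]; φR_n = 212.8 kips.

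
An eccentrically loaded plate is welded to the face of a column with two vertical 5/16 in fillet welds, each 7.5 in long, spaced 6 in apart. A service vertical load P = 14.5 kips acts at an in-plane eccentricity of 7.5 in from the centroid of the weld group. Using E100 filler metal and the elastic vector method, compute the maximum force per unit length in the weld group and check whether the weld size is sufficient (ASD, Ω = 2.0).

f_max ≈ 3.24 kip/in; adequate

E100XX → F_EXX = 100 ksi.
Total weld length L_w = 15 in. Treat welds as unit-width lines.
Polar moment about centroid: J = 2[d³/12 + d(b/2)²] = 2[7.5³/12 + 7.5×3²] = 205.3 in³.
Direct shear f_v = P/L_w = 14.5 / 15 = 0.9667 kip/in (vertical).
Torsion M = P·e = 14.5 × 7.5 = 108.75 kip·in.
Critical point at (x, y) = (3, 3.75) from centroid. f_tx = M·y/J = 1.986 kip/in; f_ty = M·x/J = 1.589 kip/in.
Resultant f_max = √[f_tx² + (f_v + f_ty)²] = √[1.986² + (0.9667 + 1.589)²] = 3.237 kip/in.
Capacity per unit length: r_n/Ω = (1/2.0) × 0.6 × 100 × (0.707 × 0.3125) = 6.628 kip/in.
3.237 ≤ 6.628 → adequate.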